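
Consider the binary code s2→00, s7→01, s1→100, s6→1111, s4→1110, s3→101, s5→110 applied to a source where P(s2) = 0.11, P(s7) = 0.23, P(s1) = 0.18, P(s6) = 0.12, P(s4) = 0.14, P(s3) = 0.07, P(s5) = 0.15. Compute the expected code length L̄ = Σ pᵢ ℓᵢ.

2.92 bits/symbol

L̄ = Σ pᵢ·ℓᵢ = 0.11·2 + 0.23·2 + 0.18·3 + 0.12·4 + 0.14·4 + 0.07·3 + 0.15·3 = 2.92 bits/symbol.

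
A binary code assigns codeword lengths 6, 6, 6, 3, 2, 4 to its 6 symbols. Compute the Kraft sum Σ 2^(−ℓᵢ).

0.484375

With common denominator 2^6 = 64: Σ 2^(−ℓᵢ) = 1/64 + 1/64 + 1/64 + 8/64 + 16/64 + 4/64 = 31/64 = 0.484375.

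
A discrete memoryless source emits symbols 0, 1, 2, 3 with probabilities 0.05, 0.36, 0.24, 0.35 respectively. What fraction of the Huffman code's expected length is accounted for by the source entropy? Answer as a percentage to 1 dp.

Entropy H = −Σ p log₂ p ≈ 1.7709 bits.
Huffman merges: 1/20+6/25→29/100; 29/100+7/20→16/25; 9/25+16/25→1. L = 193/100 ≈ 1.9300.
Efficiency = H/L = 1.7709/1.9300 = 91.8%.

91.8%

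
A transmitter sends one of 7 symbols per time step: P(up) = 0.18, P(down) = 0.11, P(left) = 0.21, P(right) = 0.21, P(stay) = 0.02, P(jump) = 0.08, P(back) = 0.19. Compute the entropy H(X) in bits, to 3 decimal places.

H = −Σ pᵢ log₂ pᵢ.
−0.18·log₂(0.18) = 0.4453
−0.11·log₂(0.11) = 0.3503
−0.21·log₂(0.21) = 0.4728
−0.21·log₂(0.21) = 0.4728
−0.02·log₂(0.02) = 0.1129
−0.08·log₂(0.08) = 0.2915
−0.19·log₂(0.19) = 0.4552
Sum ≈ 2.6009 → 2.601 bits.

2.601 bits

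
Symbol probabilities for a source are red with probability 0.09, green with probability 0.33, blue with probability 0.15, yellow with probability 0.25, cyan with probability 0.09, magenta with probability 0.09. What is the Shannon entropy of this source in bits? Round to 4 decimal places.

H = −Σ pᵢ log₂ pᵢ.
−0.09·log₂(0.09) = 0.3127
−0.33·log₂(0.33) = 0.5278
−0.15·log₂(0.15) = 0.4105
−0.25·log₂(0.25) = 0.5000
−0.09·log₂(0.09) = 0.3127
−0.09·log₂(0.09) = 0.3127
Sum ≈ 2.3763 → 2.3763 bits.

2.3763 bits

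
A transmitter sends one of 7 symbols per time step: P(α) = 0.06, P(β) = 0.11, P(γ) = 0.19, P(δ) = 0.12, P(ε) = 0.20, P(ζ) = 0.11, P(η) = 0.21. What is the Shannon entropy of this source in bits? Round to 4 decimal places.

H = −Σ pᵢ log₂ pᵢ.
−0.06·log₂(0.06) = 0.2435
−0.11·log₂(0.11) = 0.3503
−0.19·log₂(0.19) = 0.4552
−0.12·log₂(0.12) = 0.3671
−0.20·log₂(0.20) = 0.4644
−0.11·log₂(0.11) = 0.3503
−0.21·log₂(0.21) = 0.4728
Sum ≈ 2.7036 → 2.7036 bits.

2.7036 bits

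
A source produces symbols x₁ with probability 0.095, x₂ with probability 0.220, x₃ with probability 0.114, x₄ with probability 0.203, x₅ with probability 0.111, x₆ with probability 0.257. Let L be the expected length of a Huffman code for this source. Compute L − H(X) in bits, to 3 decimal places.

Entropy H = −Σ p log₂ p ≈ 2.4831 bits.
Huffman merges: 19/200+111/1000→103/500; 57/500+203/1000→317/1000; 103/500+11/50→213/500; 257/1000+317/1000→287/500; 213/500+287/500→1. L = 2523/1000 ≈ 2.5230.
L − H = 2.5230 − 2.4831 = 0.040 bits.

0.040 bits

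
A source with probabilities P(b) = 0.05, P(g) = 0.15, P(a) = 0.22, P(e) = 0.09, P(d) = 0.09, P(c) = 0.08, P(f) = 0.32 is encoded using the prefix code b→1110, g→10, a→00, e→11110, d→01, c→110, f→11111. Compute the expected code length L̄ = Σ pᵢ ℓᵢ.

L̄ = Σ pᵢ·ℓᵢ = 0.05·4 + 0.15·2 + 0.22·2 + 0.09·5 + 0.09·2 + 0.08·3 + 0.32·5 = 3.41 bits/symbol.

3.41 bits/symbol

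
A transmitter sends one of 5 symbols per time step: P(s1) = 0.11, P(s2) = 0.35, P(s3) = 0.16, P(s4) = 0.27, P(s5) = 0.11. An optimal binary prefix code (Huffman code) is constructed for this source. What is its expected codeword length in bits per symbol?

2.22 bits/symbol

Repeatedly combine the two least-probable nodes; the expected code length is the sum of the merged weights.
merge 11/100 + 11/100 → 11/50
merge 4/25 + 11/50 → 19/50
merge 27/100 + 7/20 → 31/50
merge 19/50 + 31/50 → 1
L = 11/50 + 19/50 + 31/50 + 1 = 111/50 = 2.22 bits/symbol.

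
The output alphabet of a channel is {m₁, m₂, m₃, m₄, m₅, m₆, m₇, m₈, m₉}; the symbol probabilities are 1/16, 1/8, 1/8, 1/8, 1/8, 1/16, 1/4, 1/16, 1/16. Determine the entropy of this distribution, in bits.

Each probability is a power of 1/2, so log₂(1/p) is an integer.
H = Σ p·log₂(1/p) = 1/16·4 + 1/8·3 + 1/8·3 + 1/8·3 + 1/8·3 + 1/16·4 + 1/4·2 + 1/16·4 + 1/16·4 = 3 bits.

3 bits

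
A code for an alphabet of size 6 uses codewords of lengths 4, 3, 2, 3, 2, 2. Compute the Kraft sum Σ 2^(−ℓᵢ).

With common denominator 2^4 = 16: Σ 2^(−ℓᵢ) = 1/16 + 2/16 + 4/16 + 2/16 + 4/16 + 4/16 = 17/16 = 1.0625.

1.0625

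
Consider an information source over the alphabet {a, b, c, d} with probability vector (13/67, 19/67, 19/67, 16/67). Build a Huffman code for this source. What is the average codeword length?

Repeatedly combine the two least-probable nodes; the expected code length is the sum of the merged weights.
merge 13/67 + 16/67 → 29/67
merge 19/67 + 19/67 → 38/67
merge 29/67 + 38/67 → 1
L = 29/67 + 38/67 + 1 = 2 bits/symbol.

2 bits/symbol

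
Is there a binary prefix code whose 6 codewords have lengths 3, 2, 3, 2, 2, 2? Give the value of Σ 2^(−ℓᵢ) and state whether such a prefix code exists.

1.25; no

With common denominator 2^3 = 8: Σ 2^(−ℓᵢ) = 1/8 + 2/8 + 1/8 + 2/8 + 2/8 + 2/8 = 10/8 = 1.25.
Kraft's inequality requires Σ ≤ 1; here Σ = 1.25 > 1, so no such prefix code exists.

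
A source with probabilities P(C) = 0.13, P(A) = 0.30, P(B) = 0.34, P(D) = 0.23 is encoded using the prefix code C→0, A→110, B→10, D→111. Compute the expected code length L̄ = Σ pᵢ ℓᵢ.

2.4 bits/symbol

L̄ = Σ pᵢ·ℓᵢ = 0.13·1 + 0.30·3 + 0.34·2 + 0.23·3 = 2.4 bits/symbol.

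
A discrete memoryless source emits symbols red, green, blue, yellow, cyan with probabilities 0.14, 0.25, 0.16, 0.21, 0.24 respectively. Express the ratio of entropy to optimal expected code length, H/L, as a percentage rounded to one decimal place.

99.4%

Entropy H = −Σ p log₂ p ≈ 2.2871 bits.
Huffman merges: 7/50+4/25→3/10; 21/100+6/25→9/20; 1/4+3/10→11/20; 9/20+11/20→1. L = 23/10 ≈ 2.3000.
Efficiency = H/L = 2.2871/2.3000 = 99.4%.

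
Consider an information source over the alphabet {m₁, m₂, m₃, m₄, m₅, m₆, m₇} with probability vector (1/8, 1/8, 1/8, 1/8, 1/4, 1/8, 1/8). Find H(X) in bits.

2.75 bits

Each probability is a power of 1/2, so log₂(1/p) is an integer.
H = Σ p·log₂(1/p) = 1/8·3 + 1/8·3 + 1/8·3 + 1/8·3 + 1/4·2 + 1/8·3 + 1/8·3 = 2.75 bits.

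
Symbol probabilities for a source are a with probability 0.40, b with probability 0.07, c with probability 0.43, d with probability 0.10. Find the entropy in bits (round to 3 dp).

H = −Σ pᵢ log₂ pᵢ.
−0.40·log₂(0.40) = 0.5288
−0.07·log₂(0.07) = 0.2686
−0.43·log₂(0.43) = 0.5236
−0.10·log₂(0.10) = 0.3322
Sum ≈ 1.6531 → 1.653 bits.

1.653 bits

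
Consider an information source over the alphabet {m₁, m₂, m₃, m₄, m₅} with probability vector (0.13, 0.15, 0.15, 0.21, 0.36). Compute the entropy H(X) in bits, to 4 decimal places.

H = −Σ pᵢ log₂ pᵢ.
−0.13·log₂(0.13) = 0.3826
−0.15·log₂(0.15) = 0.4105
−0.15·log₂(0.15) = 0.4105
−0.21·log₂(0.21) = 0.4728
−0.36·log₂(0.36) = 0.5306
Sum ≈ 2.2072 → 2.2072 bits.

2.2072 bits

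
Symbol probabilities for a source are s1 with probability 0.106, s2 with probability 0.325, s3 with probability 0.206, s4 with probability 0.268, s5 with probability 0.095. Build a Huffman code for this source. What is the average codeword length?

2.201 bits/symbol

Repeatedly combine the two least-probable nodes; the expected code length is the sum of the merged weights.
merge 19/200 + 53/500 → 201/1000
merge 201/1000 + 103/500 → 407/1000
merge 67/250 + 13/40 → 593/1000
merge 407/1000 + 593/1000 → 1
L = 201/1000 + 407/1000 + 593/1000 + 1 = 2201/1000 = 2.201 bits/symbol.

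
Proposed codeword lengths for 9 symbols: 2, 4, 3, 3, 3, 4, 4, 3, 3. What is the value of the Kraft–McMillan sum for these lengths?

1.0625

With common denominator 2^4 = 16: Σ 2^(−ℓᵢ) = 4/16 + 1/16 + 2/16 + 2/16 + 2/16 + 1/16 + 1/16 + 2/16 + 2/16 = 17/16 = 1.0625.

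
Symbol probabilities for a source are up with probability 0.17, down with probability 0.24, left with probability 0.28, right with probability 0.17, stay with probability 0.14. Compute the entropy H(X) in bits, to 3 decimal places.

H = −Σ pᵢ log₂ pᵢ.
−0.17·log₂(0.17) = 0.4346
−0.24·log₂(0.24) = 0.4941
−0.28·log₂(0.28) = 0.5142
−0.17·log₂(0.17) = 0.4346
−0.14·log₂(0.14) = 0.3971
Sum ≈ 2.2746 → 2.275 bits.

2.275 bits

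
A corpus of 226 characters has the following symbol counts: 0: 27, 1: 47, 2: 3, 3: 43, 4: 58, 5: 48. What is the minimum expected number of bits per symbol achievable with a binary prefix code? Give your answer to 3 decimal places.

Probabilities are the counts divided by 226.
Repeatedly combine the two least-probable nodes; the expected code length is the sum of the merged weights.
merge 3/226 + 27/226 → 15/113
merge 15/113 + 43/226 → 73/226
merge 47/226 + 24/113 → 95/226
merge 29/113 + 73/226 → 131/226
merge 95/226 + 131/226 → 1
L = 15/113 + 73/226 + 95/226 + 131/226 + 1 = 555/226 ≈ 2.456 bits/symbol.

2.456 bits/symbol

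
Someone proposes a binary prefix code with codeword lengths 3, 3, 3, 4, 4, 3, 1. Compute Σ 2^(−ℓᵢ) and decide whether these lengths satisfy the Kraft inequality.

With common denominator 2^4 = 16: Σ 2^(−ℓᵢ) = 2/16 + 2/16 + 2/16 + 1/16 + 1/16 + 2/16 + 8/16 = 18/16 = 1.125.
Kraft's inequality requires Σ ≤ 1; here Σ = 1.125 > 1, so no such prefix code exists.

1.125; no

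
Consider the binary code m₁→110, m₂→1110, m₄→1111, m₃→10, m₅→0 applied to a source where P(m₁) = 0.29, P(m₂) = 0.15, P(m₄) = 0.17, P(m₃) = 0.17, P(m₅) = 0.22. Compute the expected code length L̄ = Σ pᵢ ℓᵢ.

L̄ = Σ pᵢ·ℓᵢ = 0.29·3 + 0.15·4 + 0.17·4 + 0.17·2 + 0.22·1 = 2.71 bits/symbol.

2.71 bits/symbol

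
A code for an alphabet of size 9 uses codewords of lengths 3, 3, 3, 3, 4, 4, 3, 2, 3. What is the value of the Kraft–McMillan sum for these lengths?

1.125

With common denominator 2^4 = 16: Σ 2^(−ℓᵢ) = 2/16 + 2/16 + 2/16 + 2/16 + 1/16 + 1/16 + 2/16 + 4/16 + 2/16 = 18/16 = 1.125.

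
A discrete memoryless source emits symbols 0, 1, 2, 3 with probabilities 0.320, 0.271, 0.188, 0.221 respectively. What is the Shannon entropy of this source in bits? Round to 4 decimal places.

H = −Σ pᵢ log₂ pᵢ.
−0.320·log₂(0.320) = 0.5260
−0.271·log₂(0.271) = 0.5105
−0.188·log₂(0.188) = 0.4533
−0.221·log₂(0.221) = 0.4813
Sum ≈ 1.9711 → 1.9711 bits.

1.9711 bits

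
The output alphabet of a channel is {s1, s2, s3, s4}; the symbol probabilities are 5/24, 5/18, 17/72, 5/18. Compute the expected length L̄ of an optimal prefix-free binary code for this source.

Repeatedly combine the two least-probable nodes; the expected code length is the sum of the merged weights.
merge 5/24 + 17/72 → 4/9
merge 5/18 + 5/18 → 5/9
merge 4/9 + 5/9 → 1
L = 4/9 + 5/9 + 1 = 2 bits/symbol.

2 bits/symbol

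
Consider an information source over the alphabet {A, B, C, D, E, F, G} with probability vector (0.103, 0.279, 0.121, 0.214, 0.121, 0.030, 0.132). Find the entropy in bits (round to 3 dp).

H = −Σ pᵢ log₂ pᵢ.
−0.103·log₂(0.103) = 0.3378
−0.279·log₂(0.279) = 0.5138
−0.121·log₂(0.121) = 0.3687
−0.214·log₂(0.214) = 0.4760
−0.121·log₂(0.121) = 0.3687
−0.030·log₂(0.030) = 0.1518
−0.132·log₂(0.132) = 0.3856
Sum ≈ 2.6023 → 2.602 bits.

2.602 bits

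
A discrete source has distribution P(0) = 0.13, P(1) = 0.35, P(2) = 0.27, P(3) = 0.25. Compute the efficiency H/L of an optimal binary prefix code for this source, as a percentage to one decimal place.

Entropy H = −Σ p log₂ p ≈ 1.9228 bits.
Huffman merges: 13/100+1/4→19/50; 27/100+7/20→31/50; 19/50+31/50→1. L = 2 ≈ 2.0000.
Efficiency = H/L = 1.9228/2.0000 = 96.1%.

96.1%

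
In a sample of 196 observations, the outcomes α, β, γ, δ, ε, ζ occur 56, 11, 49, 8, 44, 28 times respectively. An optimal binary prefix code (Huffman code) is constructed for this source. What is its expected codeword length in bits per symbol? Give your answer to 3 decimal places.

2.337 bits/symbol

Probabilities are the counts divided by 196.
Repeatedly combine the two least-probable nodes; the expected code length is the sum of the merged weights.
merge 2/49 + 11/196 → 19/196
merge 19/196 + 1/7 → 47/196
merge 11/49 + 47/196 → 13/28
merge 1/4 + 2/7 → 15/28
merge 13/28 + 15/28 → 1
L = 19/196 + 47/196 + 13/28 + 15/28 + 1 = 229/98 ≈ 2.337 bits/symbol.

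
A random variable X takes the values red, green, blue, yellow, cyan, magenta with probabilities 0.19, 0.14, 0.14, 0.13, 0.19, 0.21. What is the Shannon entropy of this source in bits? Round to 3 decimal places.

2.560 bits

H = −Σ pᵢ log₂ pᵢ.
−0.19·log₂(0.19) = 0.4552
−0.14·log₂(0.14) = 0.3971
−0.14·log₂(0.14) = 0.3971
−0.13·log₂(0.13) = 0.3826
−0.19·log₂(0.19) = 0.4552
−0.21·log₂(0.21) = 0.4728
Sum ≈ 2.5601 → 2.560 bits.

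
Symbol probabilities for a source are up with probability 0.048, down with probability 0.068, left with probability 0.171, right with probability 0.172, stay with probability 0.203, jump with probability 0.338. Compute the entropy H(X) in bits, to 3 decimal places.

H = −Σ pᵢ log₂ pᵢ.
−0.048·log₂(0.048) = 0.2103
−0.068·log₂(0.068) = 0.2637
−0.171·log₂(0.171) = 0.4357
−0.172·log₂(0.172) = 0.4368
−0.203·log₂(0.203) = 0.4670
−0.338·log₂(0.338) = 0.5289
Sum ≈ 2.3424 → 2.342 bits.

2.342 bits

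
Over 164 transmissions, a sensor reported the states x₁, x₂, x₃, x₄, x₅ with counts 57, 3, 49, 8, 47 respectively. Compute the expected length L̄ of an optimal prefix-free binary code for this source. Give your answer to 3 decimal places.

Probabilities are the counts divided by 164.
Repeatedly combine the two least-probable nodes; the expected code length is the sum of the merged weights.
merge 3/164 + 2/41 → 11/164
merge 11/164 + 47/164 → 29/82
merge 49/164 + 57/164 → 53/82
merge 29/82 + 53/82 → 1
L = 11/164 + 29/82 + 53/82 + 1 = 339/164 ≈ 2.067 bits/symbol.

2.067 bits/symbol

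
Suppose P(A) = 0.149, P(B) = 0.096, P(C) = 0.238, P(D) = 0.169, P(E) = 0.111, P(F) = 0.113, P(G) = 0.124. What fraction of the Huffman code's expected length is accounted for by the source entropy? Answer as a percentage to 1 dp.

Entropy H = −Σ p log₂ p ≈ 2.7411 bits.
Huffman merges: 12/125+111/1000→207/1000; 113/1000+31/250→237/1000; 149/1000+169/1000→159/500; 207/1000+237/1000→111/250; 119/500+159/500→139/250; 111/250+139/250→1. L = 1381/500 ≈ 2.7620.
Efficiency = H/L = 2.7411/2.7620 = 99.2%.

99.2%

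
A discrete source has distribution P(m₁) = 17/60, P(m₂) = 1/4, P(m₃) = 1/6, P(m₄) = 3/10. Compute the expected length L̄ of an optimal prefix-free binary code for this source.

Repeatedly combine the two least-probable nodes; the expected code length is the sum of the merged weights.
merge 1/6 + 1/4 → 5/12
merge 17/60 + 3/10 → 7/12
merge 5/12 + 7/12 → 1
L = 5/12 + 7/12 + 1 = 2 bits/symbol.

2 bits/symbol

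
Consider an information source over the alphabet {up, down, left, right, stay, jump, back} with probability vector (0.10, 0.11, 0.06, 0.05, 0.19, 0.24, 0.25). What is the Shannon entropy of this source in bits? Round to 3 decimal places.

2.591 bits

H = −Σ pᵢ log₂ pᵢ.
−0.10·log₂(0.10) = 0.3322
−0.11·log₂(0.11) = 0.3503
−0.06·log₂(0.06) = 0.2435
−0.05·log₂(0.05) = 0.2161
−0.19·log₂(0.19) = 0.4552
−0.24·log₂(0.24) = 0.4941
−0.25·log₂(0.25) = 0.5000
Sum ≈ 2.5915 → 2.591 bits.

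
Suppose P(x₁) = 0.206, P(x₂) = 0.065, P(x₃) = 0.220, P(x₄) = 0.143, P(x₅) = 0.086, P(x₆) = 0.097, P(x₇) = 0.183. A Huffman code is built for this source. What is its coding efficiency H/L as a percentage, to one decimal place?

Entropy H = −Σ p log₂ p ≈ 2.6869 bits.
Huffman merges: 13/200+43/500→151/1000; 97/1000+143/1000→6/25; 151/1000+183/1000→167/500; 103/500+11/50→213/500; 6/25+167/500→287/500; 213/500+287/500→1. L = 109/40 ≈ 2.7250.
Efficiency = H/L = 2.6869/2.7250 = 98.6%.

98.6%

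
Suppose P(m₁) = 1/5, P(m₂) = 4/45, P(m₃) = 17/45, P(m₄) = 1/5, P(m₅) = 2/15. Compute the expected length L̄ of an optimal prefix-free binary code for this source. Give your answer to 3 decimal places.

Repeatedly combine the two least-probable nodes; the expected code length is the sum of the merged weights.
merge 4/45 + 2/15 → 2/9
merge 1/5 + 1/5 → 2/5
merge 2/9 + 17/45 → 3/5
merge 2/5 + 3/5 → 1
L = 2/9 + 2/5 + 3/5 + 1 = 20/9 ≈ 2.222 bits/symbol.

2.222 bits/symbol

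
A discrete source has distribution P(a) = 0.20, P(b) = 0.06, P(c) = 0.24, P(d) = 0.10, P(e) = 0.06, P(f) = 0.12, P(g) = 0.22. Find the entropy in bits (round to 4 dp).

H = −Σ pᵢ log₂ pᵢ.
−0.20·log₂(0.20) = 0.4644
−0.06·log₂(0.06) = 0.2435
−0.24·log₂(0.24) = 0.4941
−0.10·log₂(0.10) = 0.3322
−0.06·log₂(0.06) = 0.2435
−0.12·log₂(0.12) = 0.3671
−0.22·log₂(0.22) = 0.4806
Sum ≈ 2.6254 → 2.6254 bits.

2.6254 bits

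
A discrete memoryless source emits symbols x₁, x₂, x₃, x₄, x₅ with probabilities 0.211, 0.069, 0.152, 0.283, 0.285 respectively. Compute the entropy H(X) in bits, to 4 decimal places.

2.1844 bits

H = −Σ pᵢ log₂ pᵢ.
−0.211·log₂(0.211) = 0.4736
−0.069·log₂(0.069) = 0.2662
−0.152·log₂(0.152) = 0.4131
−0.283·log₂(0.283) = 0.5154
−0.285·log₂(0.285) = 0.5161
Sum ≈ 2.1844 → 2.1844 bits.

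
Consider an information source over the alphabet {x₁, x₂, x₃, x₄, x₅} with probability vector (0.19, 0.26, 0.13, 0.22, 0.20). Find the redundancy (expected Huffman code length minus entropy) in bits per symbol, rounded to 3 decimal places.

Entropy H = −Σ p log₂ p ≈ 2.2881 bits.
Huffman merges: 13/100+19/100→8/25; 1/5+11/50→21/50; 13/50+8/25→29/50; 21/50+29/50→1. L = 58/25 ≈ 2.3200.
L − H = 2.3200 − 2.2881 = 0.032 bits.

0.032 bits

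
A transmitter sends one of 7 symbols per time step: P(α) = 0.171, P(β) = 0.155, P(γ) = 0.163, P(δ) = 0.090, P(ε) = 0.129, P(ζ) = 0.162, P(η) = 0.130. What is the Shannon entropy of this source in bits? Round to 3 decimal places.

H = −Σ pᵢ log₂ pᵢ.
−0.171·log₂(0.171) = 0.4357
−0.155·log₂(0.155) = 0.4169
−0.163·log₂(0.163) = 0.4266
−0.090·log₂(0.090) = 0.3127
−0.129·log₂(0.129) = 0.3811
−0.162·log₂(0.162) = 0.4254
−0.130·log₂(0.130) = 0.3826
Sum ≈ 2.7810 → 2.781 bits.

2.781 bits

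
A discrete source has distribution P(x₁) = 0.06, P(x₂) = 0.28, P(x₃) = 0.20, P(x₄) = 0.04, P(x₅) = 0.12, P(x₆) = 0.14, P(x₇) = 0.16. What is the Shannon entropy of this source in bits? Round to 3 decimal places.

H = −Σ pᵢ log₂ pᵢ.
−0.06·log₂(0.06) = 0.2435
−0.28·log₂(0.28) = 0.5142
−0.20·log₂(0.20) = 0.4644
−0.04·log₂(0.04) = 0.1858
−0.12·log₂(0.12) = 0.3671
−0.14·log₂(0.14) = 0.3971
−0.16·log₂(0.16) = 0.4230
Sum ≈ 2.5951 → 2.595 bits.

2.595 bits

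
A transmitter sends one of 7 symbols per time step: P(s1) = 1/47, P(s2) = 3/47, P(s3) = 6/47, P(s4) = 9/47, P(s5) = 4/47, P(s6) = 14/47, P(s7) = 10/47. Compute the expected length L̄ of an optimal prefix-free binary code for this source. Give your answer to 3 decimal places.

2.553 bits/symbol

Repeatedly combine the two least-probable nodes; the expected code length is the sum of the merged weights.
merge 1/47 + 3/47 → 4/47
merge 4/47 + 4/47 → 8/47
merge 6/47 + 8/47 → 14/47
merge 9/47 + 10/47 → 19/47
merge 14/47 + 14/47 → 28/47
merge 19/47 + 28/47 → 1
L = 4/47 + 8/47 + 14/47 + 19/47 + 28/47 + 1 = 120/47 ≈ 2.553 bits/symbol.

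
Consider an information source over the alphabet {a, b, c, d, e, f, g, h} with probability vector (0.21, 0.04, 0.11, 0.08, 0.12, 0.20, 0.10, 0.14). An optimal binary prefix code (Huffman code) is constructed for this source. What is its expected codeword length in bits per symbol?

Repeatedly combine the two least-probable nodes; the expected code length is the sum of the merged weights.
merge 1/25 + 2/25 → 3/25
merge 1/10 + 11/100 → 21/100
merge 3/25 + 3/25 → 6/25
merge 7/50 + 1/5 → 17/50
merge 21/100 + 21/100 → 21/50
merge 6/25 + 17/50 → 29/50
merge 21/50 + 29/50 → 1
L = 3/25 + 21/100 + 6/25 + 17/50 + 21/50 + 29/50 + 1 = 291/100 = 2.91 bits/symbol.

2.91 bits/symbol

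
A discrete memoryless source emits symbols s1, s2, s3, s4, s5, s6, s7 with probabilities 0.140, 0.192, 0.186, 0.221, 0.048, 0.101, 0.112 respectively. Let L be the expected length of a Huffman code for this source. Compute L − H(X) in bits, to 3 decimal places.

0.051 bits

Entropy H = −Σ p log₂ p ≈ 2.6850 bits.
Huffman merges: 6/125+101/1000→149/1000; 14/125+7/50→63/250; 149/1000+93/500→67/200; 24/125+221/1000→413/1000; 63/250+67/200→587/1000; 413/1000+587/1000→1. L = 342/125 ≈ 2.7360.
L − H = 2.7360 − 2.6850 = 0.051 bits.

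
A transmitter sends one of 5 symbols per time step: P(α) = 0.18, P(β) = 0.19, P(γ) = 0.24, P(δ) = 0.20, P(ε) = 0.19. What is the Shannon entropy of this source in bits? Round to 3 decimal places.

H = −Σ pᵢ log₂ pᵢ.
−0.18·log₂(0.18) = 0.4453
−0.19·log₂(0.19) = 0.4552
−0.24·log₂(0.24) = 0.4941
−0.20·log₂(0.20) = 0.4644
−0.19·log₂(0.19) = 0.4552
Sum ≈ 2.3143 → 2.314 bits.

2.314 bits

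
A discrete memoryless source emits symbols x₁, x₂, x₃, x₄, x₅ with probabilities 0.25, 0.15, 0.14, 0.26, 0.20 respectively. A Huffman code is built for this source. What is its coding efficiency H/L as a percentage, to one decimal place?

99.4%

Entropy H = −Σ p log₂ p ≈ 2.2773 bits.
Huffman merges: 7/50+3/20→29/100; 1/5+1/4→9/20; 13/50+29/100→11/20; 9/20+11/20→1. L = 229/100 ≈ 2.2900.
Efficiency = H/L = 2.2773/2.2900 = 99.4%.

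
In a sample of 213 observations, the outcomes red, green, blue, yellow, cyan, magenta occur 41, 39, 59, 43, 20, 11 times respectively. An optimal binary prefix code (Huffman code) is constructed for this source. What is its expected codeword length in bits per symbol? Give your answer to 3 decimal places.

Probabilities are the counts divided by 213.
Repeatedly combine the two least-probable nodes; the expected code length is the sum of the merged weights.
merge 11/213 + 20/213 → 31/213
merge 31/213 + 13/71 → 70/213
merge 41/213 + 43/213 → 28/71
merge 59/213 + 70/213 → 43/71
merge 28/71 + 43/71 → 1
L = 31/213 + 70/213 + 28/71 + 43/71 + 1 = 527/213 ≈ 2.474 bits/symbol.

2.474 bits/symbol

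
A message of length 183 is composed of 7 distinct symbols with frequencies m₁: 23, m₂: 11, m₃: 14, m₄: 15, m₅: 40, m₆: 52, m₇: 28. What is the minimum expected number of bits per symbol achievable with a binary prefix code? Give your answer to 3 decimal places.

2.634 bits/symbol

Probabilities are the counts divided by 183.
Repeatedly combine the two least-probable nodes; the expected code length is the sum of the merged weights.
merge 11/183 + 14/183 → 25/183
merge 5/61 + 23/183 → 38/183
merge 25/183 + 28/183 → 53/183
merge 38/183 + 40/183 → 26/61
merge 52/183 + 53/183 → 35/61
merge 26/61 + 35/61 → 1
L = 25/183 + 38/183 + 53/183 + 26/61 + 35/61 + 1 = 482/183 ≈ 2.634 bits/symbol.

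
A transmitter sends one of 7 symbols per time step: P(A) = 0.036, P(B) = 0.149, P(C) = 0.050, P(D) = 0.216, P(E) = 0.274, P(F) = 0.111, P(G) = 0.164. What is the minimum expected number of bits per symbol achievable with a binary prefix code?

Repeatedly combine the two least-probable nodes; the expected code length is the sum of the merged weights.
merge 9/250 + 1/20 → 43/500
merge 43/500 + 111/1000 → 197/1000
merge 149/1000 + 41/250 → 313/1000
merge 197/1000 + 27/125 → 413/1000
merge 137/500 + 313/1000 → 587/1000
merge 413/1000 + 587/1000 → 1
L = 43/500 + 197/1000 + 313/1000 + 413/1000 + 587/1000 + 1 = 649/250 = 2.596 bits/symbol.

2.596 bits/symbol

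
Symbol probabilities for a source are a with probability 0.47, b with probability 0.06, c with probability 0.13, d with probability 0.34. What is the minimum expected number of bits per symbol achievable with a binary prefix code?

1.72 bits/symbol

Repeatedly combine the two least-probable nodes; the expected code length is the sum of the merged weights.
merge 3/50 + 13/100 → 19/100
merge 19/100 + 17/50 → 53/100
merge 47/100 + 53/100 → 1
L = 19/100 + 53/100 + 1 = 43/25 = 1.72 bits/symbol.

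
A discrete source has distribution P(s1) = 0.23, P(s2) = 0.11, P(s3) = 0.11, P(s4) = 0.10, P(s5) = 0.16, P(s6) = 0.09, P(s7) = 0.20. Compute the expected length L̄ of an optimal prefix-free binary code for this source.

2.76 bits/symbol

Repeatedly combine the two least-probable nodes; the expected code length is the sum of the merged weights.
merge 9/100 + 1/10 → 19/100
merge 11/100 + 11/100 → 11/50
merge 4/25 + 19/100 → 7/20
merge 1/5 + 11/50 → 21/50
merge 23/100 + 7/20 → 29/50
merge 21/50 + 29/50 → 1
L = 19/100 + 11/50 + 7/20 + 21/50 + 29/50 + 1 = 69/25 = 2.76 bits/symbol.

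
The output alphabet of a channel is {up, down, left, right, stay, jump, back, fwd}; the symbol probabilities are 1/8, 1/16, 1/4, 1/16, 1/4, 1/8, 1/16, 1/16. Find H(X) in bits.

Each probability is a power of 1/2, so log₂(1/p) is an integer.
H = Σ p·log₂(1/p) = 1/8·3 + 1/16·4 + 1/4·2 + 1/16·4 + 1/4·2 + 1/8·3 + 1/16·4 + 1/16·4 = 2.75 bits.

2.75 bits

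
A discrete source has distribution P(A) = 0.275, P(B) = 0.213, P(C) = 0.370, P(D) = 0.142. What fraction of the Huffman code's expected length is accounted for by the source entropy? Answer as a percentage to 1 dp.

96.6%

Entropy H = −Σ p log₂ p ≈ 1.9180 bits.
Huffman merges: 71/500+213/1000→71/200; 11/40+71/200→63/100; 37/100+63/100→1. L = 397/200 ≈ 1.9850.
Efficiency = H/L = 1.9180/1.9850 = 96.6%.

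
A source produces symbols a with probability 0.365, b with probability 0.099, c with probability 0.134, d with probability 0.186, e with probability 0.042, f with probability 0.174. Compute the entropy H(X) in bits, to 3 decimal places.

2.332 bits

H = −Σ pᵢ log₂ pᵢ.
−0.365·log₂(0.365) = 0.5307
−0.099·log₂(0.099) = 0.3303
−0.134·log₂(0.134) = 0.3886
−0.186·log₂(0.186) = 0.4514
−0.042·log₂(0.042) = 0.1921
−0.174·log₂(0.174) = 0.4390
Sum ≈ 2.3320 → 2.332 bits.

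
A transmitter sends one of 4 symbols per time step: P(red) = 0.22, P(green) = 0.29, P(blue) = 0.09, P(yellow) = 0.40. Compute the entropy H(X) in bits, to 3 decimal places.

H = −Σ pᵢ log₂ pᵢ.
−0.22·log₂(0.22) = 0.4806
−0.29·log₂(0.29) = 0.5179
−0.09·log₂(0.09) = 0.3127
−0.40·log₂(0.40) = 0.5288
Sum ≈ 1.8399 → 1.840 bits.

1.840 bits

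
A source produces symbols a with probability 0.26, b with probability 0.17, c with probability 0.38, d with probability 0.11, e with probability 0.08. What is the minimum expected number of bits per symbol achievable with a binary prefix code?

Repeatedly combine the two least-probable nodes; the expected code length is the sum of the merged weights.
merge 2/25 + 11/100 → 19/100
merge 17/100 + 19/100 → 9/25
merge 13/50 + 9/25 → 31/50
merge 19/50 + 31/50 → 1
L = 19/100 + 9/25 + 31/50 + 1 = 217/100 = 2.17 bits/symbol.

2.17 bits/symbol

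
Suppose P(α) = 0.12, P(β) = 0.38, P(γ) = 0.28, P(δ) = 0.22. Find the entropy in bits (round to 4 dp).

H = −Σ pᵢ log₂ pᵢ.
−0.12·log₂(0.12) = 0.3671
−0.38·log₂(0.38) = 0.5305
−0.28·log₂(0.28) = 0.5142
−0.22·log₂(0.22) = 0.4806
Sum ≈ 1.8923 → 1.8923 bits.

1.8923 bits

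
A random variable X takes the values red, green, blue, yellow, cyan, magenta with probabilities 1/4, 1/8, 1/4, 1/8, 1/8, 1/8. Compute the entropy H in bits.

2.5 bits

Each probability is a power of 1/2, so log₂(1/p) is an integer.
H = Σ p·log₂(1/p) = 1/4·2 + 1/8·3 + 1/4·2 + 1/8·3 + 1/8·3 + 1/8·3 = 2.5 bits.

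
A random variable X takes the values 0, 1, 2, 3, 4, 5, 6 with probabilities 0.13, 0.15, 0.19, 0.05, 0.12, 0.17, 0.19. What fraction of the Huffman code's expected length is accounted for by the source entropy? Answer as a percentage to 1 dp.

97.5%

Entropy H = −Σ p log₂ p ≈ 2.7214 bits.
Huffman merges: 1/20+3/25→17/100; 13/100+3/20→7/25; 17/100+17/100→17/50; 19/100+19/100→19/50; 7/25+17/50→31/50; 19/50+31/50→1. L = 279/100 ≈ 2.7900.
Efficiency = H/L = 2.7214/2.7900 = 97.5%.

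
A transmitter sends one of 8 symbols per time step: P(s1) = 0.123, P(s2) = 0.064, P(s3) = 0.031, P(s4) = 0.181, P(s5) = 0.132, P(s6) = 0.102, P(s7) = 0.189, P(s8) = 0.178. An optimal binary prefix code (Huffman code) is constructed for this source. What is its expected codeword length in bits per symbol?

Repeatedly combine the two least-probable nodes; the expected code length is the sum of the merged weights.
merge 31/1000 + 8/125 → 19/200
merge 19/200 + 51/500 → 197/1000
merge 123/1000 + 33/250 → 51/200
merge 89/500 + 181/1000 → 359/1000
merge 189/1000 + 197/1000 → 193/500
merge 51/200 + 359/1000 → 307/500
merge 193/500 + 307/500 → 1
L = 19/200 + 197/1000 + 51/200 + 359/1000 + 193/500 + 307/500 + 1 = 1453/500 = 2.906 bits/symbol.

2.906 bits/symbol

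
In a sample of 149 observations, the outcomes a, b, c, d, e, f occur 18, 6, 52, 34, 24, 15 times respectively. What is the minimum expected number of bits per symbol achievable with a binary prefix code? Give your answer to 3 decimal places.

Probabilities are the counts divided by 149.
Repeatedly combine the two least-probable nodes; the expected code length is the sum of the merged weights.
merge 6/149 + 15/149 → 21/149
merge 18/149 + 21/149 → 39/149
merge 24/149 + 34/149 → 58/149
merge 39/149 + 52/149 → 91/149
merge 58/149 + 91/149 → 1
L = 21/149 + 39/149 + 58/149 + 91/149 + 1 = 358/149 ≈ 2.403 bits/symbol.

2.403 bits/symbol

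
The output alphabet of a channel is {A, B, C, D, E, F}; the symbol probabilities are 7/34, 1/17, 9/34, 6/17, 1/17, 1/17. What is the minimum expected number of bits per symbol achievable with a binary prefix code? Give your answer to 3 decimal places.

Repeatedly combine the two least-probable nodes; the expected code length is the sum of the merged weights.
merge 1/17 + 1/17 → 2/17
merge 1/17 + 2/17 → 3/17
merge 3/17 + 7/34 → 13/34
merge 9/34 + 6/17 → 21/34
merge 13/34 + 21/34 → 1
L = 2/17 + 3/17 + 13/34 + 21/34 + 1 = 39/17 ≈ 2.294 bits/symbol.

2.294 bits/symbol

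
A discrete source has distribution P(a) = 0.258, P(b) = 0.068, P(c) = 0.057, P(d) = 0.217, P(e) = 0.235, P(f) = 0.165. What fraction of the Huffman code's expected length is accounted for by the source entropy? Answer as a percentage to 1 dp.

Entropy H = −Σ p log₂ p ≈ 2.4018 bits.
Huffman merges: 57/1000+17/250→1/8; 1/8+33/200→29/100; 217/1000+47/200→113/250; 129/500+29/100→137/250; 113/250+137/250→1. L = 483/200 ≈ 2.4150.
Efficiency = H/L = 2.4018/2.4150 = 99.5%.

99.5%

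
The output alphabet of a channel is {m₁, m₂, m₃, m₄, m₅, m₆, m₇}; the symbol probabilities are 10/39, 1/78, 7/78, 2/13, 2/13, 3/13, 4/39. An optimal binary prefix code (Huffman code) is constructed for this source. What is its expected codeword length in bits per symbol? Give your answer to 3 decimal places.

2.615 bits/symbol

Repeatedly combine the two least-probable nodes; the expected code length is the sum of the merged weights.
merge 1/78 + 7/78 → 4/39
merge 4/39 + 4/39 → 8/39
merge 2/13 + 2/13 → 4/13
merge 8/39 + 3/13 → 17/39
merge 10/39 + 4/13 → 22/39
merge 17/39 + 22/39 → 1
L = 4/39 + 8/39 + 4/13 + 17/39 + 22/39 + 1 = 34/13 ≈ 2.615 bits/symbol.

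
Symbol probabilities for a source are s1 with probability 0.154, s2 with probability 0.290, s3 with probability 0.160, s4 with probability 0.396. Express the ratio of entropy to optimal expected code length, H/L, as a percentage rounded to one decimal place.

Entropy H = −Σ p log₂ p ≈ 1.8858 bits.
Huffman merges: 77/500+4/25→157/500; 29/100+157/500→151/250; 99/250+151/250→1. L = 959/500 ≈ 1.9180.
Efficiency = H/L = 1.8858/1.9180 = 98.3%.

98.3%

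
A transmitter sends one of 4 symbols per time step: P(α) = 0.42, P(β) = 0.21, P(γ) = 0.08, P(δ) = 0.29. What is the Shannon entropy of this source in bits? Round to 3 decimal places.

1.808 bits

H = −Σ pᵢ log₂ pᵢ.
−0.42·log₂(0.42) = 0.5256
−0.21·log₂(0.21) = 0.4728
−0.08·log₂(0.08) = 0.2915
−0.29·log₂(0.29) = 0.5179
Sum ≈ 1.8079 → 1.808 bits.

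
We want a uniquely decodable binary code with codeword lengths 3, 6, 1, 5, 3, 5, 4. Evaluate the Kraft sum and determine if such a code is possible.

0.890625; yes

With common denominator 2^6 = 64: Σ 2^(−ℓᵢ) = 8/64 + 1/64 + 32/64 + 2/64 + 8/64 + 2/64 + 4/64 = 57/64 = 0.890625.
Kraft's inequality requires Σ ≤ 1; here Σ = 0.890625 ≤ 1, so such a prefix code exists.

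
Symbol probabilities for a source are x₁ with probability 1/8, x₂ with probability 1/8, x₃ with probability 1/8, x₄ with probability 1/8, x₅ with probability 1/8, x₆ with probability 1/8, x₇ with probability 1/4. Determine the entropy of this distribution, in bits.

Each probability is a power of 1/2, so log₂(1/p) is an integer.
H = Σ p·log₂(1/p) = 1/8·3 + 1/8·3 + 1/8·3 + 1/8·3 + 1/8·3 + 1/8·3 + 1/4·2 = 2.75 bits.

2.75 bits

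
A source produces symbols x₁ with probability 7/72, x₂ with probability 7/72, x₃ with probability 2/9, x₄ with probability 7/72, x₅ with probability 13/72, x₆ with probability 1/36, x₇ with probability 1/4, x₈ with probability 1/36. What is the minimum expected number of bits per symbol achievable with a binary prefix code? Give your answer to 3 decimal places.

2.736 bits/symbol

Repeatedly combine the two least-probable nodes; the expected code length is the sum of the merged weights.
merge 1/36 + 1/36 → 1/18
merge 1/18 + 7/72 → 11/72
merge 7/72 + 7/72 → 7/36
merge 11/72 + 13/72 → 1/3
merge 7/36 + 2/9 → 5/12
merge 1/4 + 1/3 → 7/12
merge 5/12 + 7/12 → 1
L = 1/18 + 11/72 + 7/36 + 1/3 + 5/12 + 7/12 + 1 = 197/72 ≈ 2.736 bits/symbol.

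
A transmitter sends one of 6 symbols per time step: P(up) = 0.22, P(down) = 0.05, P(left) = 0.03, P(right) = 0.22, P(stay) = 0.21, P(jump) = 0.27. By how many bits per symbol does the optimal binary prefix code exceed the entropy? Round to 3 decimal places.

0.058 bits

Entropy H = −Σ p log₂ p ≈ 2.3119 bits.
Huffman merges: 3/100+1/20→2/25; 2/25+21/100→29/100; 11/50+11/50→11/25; 27/100+29/100→14/25; 11/25+14/25→1. L = 237/100 ≈ 2.3700.
L − H = 2.3700 − 2.3119 = 0.058 bits.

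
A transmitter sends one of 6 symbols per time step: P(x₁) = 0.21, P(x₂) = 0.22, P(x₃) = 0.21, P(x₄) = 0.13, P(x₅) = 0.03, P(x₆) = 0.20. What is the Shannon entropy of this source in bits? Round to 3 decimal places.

H = −Σ pᵢ log₂ pᵢ.
−0.21·log₂(0.21) = 0.4728
−0.22·log₂(0.22) = 0.4806
−0.21·log₂(0.21) = 0.4728
−0.13·log₂(0.13) = 0.3826
−0.03·log₂(0.03) = 0.1518
−0.20·log₂(0.20) = 0.4644
Sum ≈ 2.4250 → 2.425 bits.

2.425 bits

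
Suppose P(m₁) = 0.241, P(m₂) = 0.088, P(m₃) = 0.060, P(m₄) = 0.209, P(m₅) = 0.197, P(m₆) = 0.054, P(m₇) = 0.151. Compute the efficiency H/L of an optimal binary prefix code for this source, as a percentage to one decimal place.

Entropy H = −Σ p log₂ p ≈ 2.6198 bits.
Huffman merges: 27/500+3/50→57/500; 11/125+57/500→101/500; 151/1000+197/1000→87/250; 101/500+209/1000→411/1000; 241/1000+87/250→589/1000; 411/1000+589/1000→1. L = 333/125 ≈ 2.6640.
Efficiency = H/L = 2.6198/2.6640 = 98.3%.

98.3%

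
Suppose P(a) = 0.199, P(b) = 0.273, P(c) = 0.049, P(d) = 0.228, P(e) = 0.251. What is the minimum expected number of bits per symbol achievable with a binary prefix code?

2.248 bits/symbol

Repeatedly combine the two least-probable nodes; the expected code length is the sum of the merged weights.
merge 49/1000 + 199/1000 → 31/125
merge 57/250 + 31/125 → 119/250
merge 251/1000 + 273/1000 → 131/250
merge 119/250 + 131/250 → 1
L = 31/125 + 119/250 + 131/250 + 1 = 281/125 = 2.248 bits/symbol.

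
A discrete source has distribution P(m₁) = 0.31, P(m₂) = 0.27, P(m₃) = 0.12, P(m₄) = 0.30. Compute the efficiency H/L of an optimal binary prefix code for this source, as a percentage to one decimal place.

96.1%

Entropy H = −Σ p log₂ p ≈ 1.9220 bits.
Huffman merges: 3/25+27/100→39/100; 3/10+31/100→61/100; 39/100+61/100→1. L = 2 ≈ 2.0000.
Efficiency = H/L = 1.9220/2.0000 = 96.1%.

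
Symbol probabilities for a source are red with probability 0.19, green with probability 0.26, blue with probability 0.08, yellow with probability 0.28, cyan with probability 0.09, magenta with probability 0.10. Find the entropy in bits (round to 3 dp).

H = −Σ pᵢ log₂ pᵢ.
−0.19·log₂(0.19) = 0.4552
−0.26·log₂(0.26) = 0.5053
−0.08·log₂(0.08) = 0.2915
−0.28·log₂(0.28) = 0.5142
−0.09·log₂(0.09) = 0.3127
−0.10·log₂(0.10) = 0.3322
Sum ≈ 2.4111 → 2.411 bits.

2.411 bits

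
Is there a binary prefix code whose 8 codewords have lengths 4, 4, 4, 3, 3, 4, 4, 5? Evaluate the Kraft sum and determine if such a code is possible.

With common denominator 2^5 = 32: Σ 2^(−ℓᵢ) = 2/32 + 2/32 + 2/32 + 4/32 + 4/32 + 2/32 + 2/32 + 1/32 = 19/32 = 0.59375.
Kraft's inequality requires Σ ≤ 1; here Σ = 0.59375 ≤ 1, so such a prefix code exists.

0.59375; yes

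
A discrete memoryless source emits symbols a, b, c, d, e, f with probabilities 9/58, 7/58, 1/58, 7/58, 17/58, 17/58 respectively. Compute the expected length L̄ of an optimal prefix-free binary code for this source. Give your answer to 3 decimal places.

2.397 bits/symbol

Repeatedly combine the two least-probable nodes; the expected code length is the sum of the merged weights.
merge 1/58 + 7/58 → 4/29
merge 7/58 + 4/29 → 15/58
merge 9/58 + 15/58 → 12/29
merge 17/58 + 17/58 → 17/29
merge 12/29 + 17/29 → 1
L = 4/29 + 15/58 + 12/29 + 17/29 + 1 = 139/58 ≈ 2.397 bits/symbol.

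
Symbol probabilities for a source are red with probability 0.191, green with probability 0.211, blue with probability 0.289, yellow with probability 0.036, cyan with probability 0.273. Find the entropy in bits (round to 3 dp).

2.131 bits

H = −Σ pᵢ log₂ pᵢ.
−0.191·log₂(0.191) = 0.4562
−0.211·log₂(0.211) = 0.4736
−0.289·log₂(0.289) = 0.5176
−0.036·log₂(0.036) = 0.1727
−0.273·log₂(0.273) = 0.5113
Sum ≈ 2.1313 → 2.131 bits.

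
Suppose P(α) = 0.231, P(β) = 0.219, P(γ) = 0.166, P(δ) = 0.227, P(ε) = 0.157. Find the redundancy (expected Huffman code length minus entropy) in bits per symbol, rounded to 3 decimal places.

Entropy H = −Σ p log₂ p ≈ 2.3032 bits.
Huffman merges: 157/1000+83/500→323/1000; 219/1000+227/1000→223/500; 231/1000+323/1000→277/500; 223/500+277/500→1. L = 2323/1000 ≈ 2.3230.
L − H = 2.3230 − 2.3032 = 0.020 bits.

0.020 bits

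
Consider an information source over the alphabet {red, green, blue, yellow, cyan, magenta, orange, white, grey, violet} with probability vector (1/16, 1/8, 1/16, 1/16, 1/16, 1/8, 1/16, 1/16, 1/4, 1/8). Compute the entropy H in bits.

Each probability is a power of 1/2, so log₂(1/p) is an integer.
H = Σ p·log₂(1/p) = 1/16·4 + 1/8·3 + 1/16·4 + 1/16·4 + 1/16·4 + 1/8·3 + 1/16·4 + 1/16·4 + 1/4·2 + 1/8·3 = 3.125 bits.

3.125 bits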